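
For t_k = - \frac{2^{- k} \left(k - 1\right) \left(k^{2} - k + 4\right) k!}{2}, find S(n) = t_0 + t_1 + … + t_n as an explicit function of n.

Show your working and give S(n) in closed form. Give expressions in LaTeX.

S(n) = 2^{- n - 1} \left(2^{n + 2} - n^{3} n! + n n!\right)

The ratio is k*(k + 1)*(-k + (k + 1)**2 + 3)/(2*(k - 1)*(k**2 - k + 4)).
So A=k/2 + 1/2 and B=1, with C=k**3 - 2*k**2 + 5*k - 4.
f must satisfy (k/2 + 1/2)·f(k+1) − (1)·f(k) = k**3 - 2*k**2 + 5*k - 4.
Degrees (1,0,3) ⇒ d ≤ 2.
Solve for f: f(k) = 2*(k - 2)*(k - 1) (degree 2 ≤ 2).
Then R = B(k−1)f/C = 2*(k - 2)/(k**2 - k + 4), so s_k = R(k)·t_k = -(k - 2)*(k - 1)*factorial(k)/2**k.
s_(k+1) − s_k = -(k - 1)*(k**2 - k + 4)*factorial(k)/(2*2**k) = t_k.
Σ_(k=0)^n t_k = s_(n+1) − s_(0) = (-2**(-n - 1)*n*(n - 1)*factorial(n + 1)) − (-2), i.e. 2**(-n - 1)*(2**(n + 2) - n**3*factorial(n) + n*factorial(n)).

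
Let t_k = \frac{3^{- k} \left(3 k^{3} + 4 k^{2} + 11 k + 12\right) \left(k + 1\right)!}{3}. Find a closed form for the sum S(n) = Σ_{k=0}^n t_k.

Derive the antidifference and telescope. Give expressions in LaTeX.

S(n) = \frac{3^{- n} \left(12 \cdot 3^{n} + 3 n^{4} n! + 16 n^{3} n! + 27 n^{2} n! + 14 n n!\right)}{3}

Compute t_(k+1)/t_k: get (3*k**4 + 19*k**3 + 54*k**2 + 86*k + 60)/(3*(3*k**3 + 4*k**2 + 11*k + 12)).
Factor: A=k/3 + 2/3; B=1; C=k**3 + 4*k**2/3 + 11*k/3 + 4.
Solve (k/3 + 2/3)·f(k+1) − (1)·f(k) = k**3 + 4*k**2/3 + 11*k/3 + 4.
deg f ≤ 2 (via 1,0,3).
Solve for f: f(k) = (k - 1)*(3*k + 4) (degree 2 ≤ 2).
Certificate R = B(k−1)f/C = 3*(k - 1)*(3*k + 4)/(3*k**3 + 4*k**2 + 11*k + 12) gives s_k = (k - 1)*(3*k + 4)*factorial(k + 1)/3**k.
s_(k+1) − s_k = (3*k**3 + 4*k**2 + 11*k + 12)*factorial(k + 1)/(3*3**k) = t_k.
s_(n+1) = 3**(-n - 1)*n*(3*n + 7)*factorial(n + 2) and s_(0) = -4, so S(n) = (12*3**n + 3*n**4*factorial(n) + 16*n**3*factorial(n) + 27*n**2*factorial(n) + 14*n*factorial(n))/(3*3**n).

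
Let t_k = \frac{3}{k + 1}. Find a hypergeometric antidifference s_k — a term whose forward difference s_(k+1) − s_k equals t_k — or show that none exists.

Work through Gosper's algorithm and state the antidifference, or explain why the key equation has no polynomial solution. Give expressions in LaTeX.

r(k) = (k + 1)/(k + 2) after simplifying.
Normal form (A,B,C) = (k + 1, k + 2, 1).
Set up (k + 1)·f(k+1) − (k + 1)·f(k) − (1) = 0.
d = 0 from the (1,1,0) case.
Write f(k) = c0. Then LHS − RHS = -1, requiring -1 = 0: contradictory. No certificate.

none — t_k is not Gosper-summable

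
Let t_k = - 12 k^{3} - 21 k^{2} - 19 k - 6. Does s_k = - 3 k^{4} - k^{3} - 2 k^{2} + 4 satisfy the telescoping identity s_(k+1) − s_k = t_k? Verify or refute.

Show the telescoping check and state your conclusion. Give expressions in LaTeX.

s_(k+1) = -3*(k + 1)**4 - (k + 1)**3 - 2*(k + 1)**2 + 4
s_(k+1) − s_k = -12*k**3 - 21*k**2 - 19*k - 6
(s_(k+1) − s_k) − t_k = 0

Valid: the claim telescopes to t_k.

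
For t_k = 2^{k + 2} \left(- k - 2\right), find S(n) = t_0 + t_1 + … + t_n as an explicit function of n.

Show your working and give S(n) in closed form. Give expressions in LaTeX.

Compute t_(k+1)/t_k: get 2*(k + 3)/(k + 2).
Take A(k)=2, B(k)=1, C(k)=k + 2.
f must satisfy (2)·f(k+1) − (1)·f(k) = k + 2.
deg f ≤ 1 (via 0,0,1).
Solve for f: f(k) = k (degree 1 ≤ 1).
R(k) = B(k−1)·f(k)/C(k) = k/(k + 2); s_k = R·t_k = -2**(k + 2)*k.
s_(k+1) − s_k = 2**(k + 2)*(-k - 2) = t_k.
Σ_(k=0)^n t_k = s_(n+1) − s_(0) = (2**(n + 3)*(-n - 1)) − (0), i.e. 2**(n + 3)*(-n - 1).

S(n) = 2^{n + 3} \left(- n - 1\right)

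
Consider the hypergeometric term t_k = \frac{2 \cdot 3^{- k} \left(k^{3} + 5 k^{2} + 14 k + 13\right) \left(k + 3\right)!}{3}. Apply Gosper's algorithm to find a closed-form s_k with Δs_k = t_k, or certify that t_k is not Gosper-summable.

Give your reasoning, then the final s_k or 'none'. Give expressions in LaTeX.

Step 1: r(k) = (k**4 + 12*k**3 + 59*k**2 + 141*k + 132)/(3*(k**3 + 5*k**2 + 14*k + 13)).
Take A(k)=k/3 + 4/3, B(k)=1, C(k)=k**3 + 5*k**2 + 14*k + 13.
Set up (k/3 + 4/3)·f(k+1) − (1)·f(k) − (k**3 + 5*k**2 + 14*k + 13) = 0.
Bound: deg f ≤ 2.
A polynomial solution: f(k) = 3*(k + 1)**2.
Get s_k = R·t_k = 2*(k + 1)**2*factorial(k + 3)/3**k with R(k) = B(k−1)f(k)/C(k) = 3*(k + 1)**2/(k**3 + 5*k**2 + 14*k + 13).
s_(k+1) − s_k = 2*(k**3 + 5*k**2 + 14*k + 13)*factorial(k + 3)/(3*3**k) = t_k.

s_k = 2 \cdot 3^{- k} \left(k + 1\right)^{2} \left(k + 3\right)!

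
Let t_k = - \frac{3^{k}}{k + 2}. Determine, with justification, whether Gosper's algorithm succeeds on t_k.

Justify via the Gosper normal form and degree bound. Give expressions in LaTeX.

No — t_k has no hypergeometric antidifference.

r(k) = 3*(k + 2)/(k + 3) after simplifying.
Take A(k)=3*k + 6, B(k)=k + 3, C(k)=1.
Need (3*k + 6)·f(k+1) − (k + 2)·f(k) = 1.
deg f ≤ -1 (via 1,1,0).
d = -1 < 0 ⇒ no nonzero polynomial f; not summable.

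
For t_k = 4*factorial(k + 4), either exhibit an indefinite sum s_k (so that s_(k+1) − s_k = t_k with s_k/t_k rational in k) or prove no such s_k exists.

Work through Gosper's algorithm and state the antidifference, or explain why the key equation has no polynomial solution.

Compute t_(k+1)/t_k: get k + 5.
A = k + 5, B = 1, C = 1.
Set up (k + 5)·f(k+1) − (1)·f(k) − (1) = 0.
deg f ≤ -1 (via 1,0,0).
d = -1 < 0 ⇒ no nonzero polynomial f; not summable.

no hypergeometric antidifference exists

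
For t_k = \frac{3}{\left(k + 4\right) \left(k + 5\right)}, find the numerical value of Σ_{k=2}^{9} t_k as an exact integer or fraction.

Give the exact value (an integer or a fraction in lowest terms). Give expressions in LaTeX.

Σ = 2/7

Ratio r(k) = (k + 4)/(k + 6).
Take A(k)=k + 4, B(k)=k + 6, C(k)=1.
Solve (k + 4)·f(k+1) − (k + 5)·f(k) = 1.
deg f ≤ 1 (via 1,1,0).
A polynomial solution: f(k) = k/4.
Certificate R = B(k−1)f/C = k*(k + 5)/4 gives s_k = 3*k/(4*(k + 4)).
Check: Δs_k = 3/(k**2 + 9*k + 20). ✓
Telescoping: Σ = s_(10) − s_(2) = 15/28 − (1/4) = 2/7.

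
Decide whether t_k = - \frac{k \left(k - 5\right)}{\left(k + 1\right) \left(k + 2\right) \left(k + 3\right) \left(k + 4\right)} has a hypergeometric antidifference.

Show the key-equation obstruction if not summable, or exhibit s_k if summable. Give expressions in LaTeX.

Yes. s_k = \frac{k \left(k - 1\right)}{\left(k + 1\right) \left(k + 2\right) \left(k + 3\right)}.

r(k) = (k - 4)*(k + 1)**2/(k*(k - 5)*(k + 5)) after simplifying.
Factor: A=k + 1; B=k + 5; C=k**2 - 5*k.
Need (k + 1)·f(k+1) − (k + 4)·f(k) = k**2 - 5*k.
deg f ≤ 3 (via 1,1,2).
A polynomial solution: f(k) = -k*(k - 1).
R(k) = B(k−1)·f(k)/C(k) = -(k - 1)*(k + 4)/(k - 5); s_k = R·t_k = k*(k - 1)/((k + 1)*(k + 2)*(k + 3)).
s_(k+1) − s_k = k*(5 - k)/(k**4 + 10*k**3 + 35*k**2 + 50*k + 24) = t_k.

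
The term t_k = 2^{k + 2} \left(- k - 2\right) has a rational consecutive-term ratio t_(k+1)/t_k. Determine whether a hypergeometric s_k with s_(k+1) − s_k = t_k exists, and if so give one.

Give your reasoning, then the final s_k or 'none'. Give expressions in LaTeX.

s_k = - 2^{k + 2} k

Compute t_(k+1)/t_k: get 2*(k + 3)/(k + 2).
Factor: A=2; B=1; C=k + 2.
f must satisfy (2)·f(k+1) − (1)·f(k) = k + 2.
deg f ≤ 1 (via 0,0,1).
Solving with deg f ≤ 1: f(k) = k.
Get s_k = R·t_k = -2**(k + 2)*k with R(k) = B(k−1)f(k)/C(k) = k/(k + 2).
Check: Δs_k = 2**(k + 2)*(-k - 2). ✓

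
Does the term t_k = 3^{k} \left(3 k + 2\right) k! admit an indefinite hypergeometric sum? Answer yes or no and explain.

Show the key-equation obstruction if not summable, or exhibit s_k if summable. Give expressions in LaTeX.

Yes. s_k = 3^{k} k!.

t_(k+1)/t_k = 3*(k + 1)*(3*k + 5)/(3*k + 2).
Normal form (A,B,C) = (3*k + 3, 1, k + 2/3).
f must satisfy (3*k + 3)·f(k+1) − (1)·f(k) = k + 2/3.
Bound: deg f ≤ 0.
Solve for f: f(k) = 1/3 (degree 0 ≤ 0).
So s_k = (B(k−1)f/C)·t_k = (1/(3*k + 2))·t_k = 3**k*factorial(k).
Verify: 3**k*(3*k + 2)*factorial(k) matches t_k.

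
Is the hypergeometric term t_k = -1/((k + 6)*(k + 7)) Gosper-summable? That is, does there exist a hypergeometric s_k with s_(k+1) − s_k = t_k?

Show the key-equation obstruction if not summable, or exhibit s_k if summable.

r(k) = (k + 6)/(k + 8) after simplifying.
Factor: A=k + 6; B=k + 8; C=1.
Set up (k + 6)·f(k+1) − (k + 7)·f(k) − (1) = 0.
deg f ≤ 1 (via 1,1,0).
Coefficient equations give f(k) = k/6.
R(k) = B(k−1)·f(k)/C(k) = k*(k + 7)/6; s_k = R·t_k = -k/(6*k + 36).
Verify: -1/(k**2 + 13*k + 42) matches t_k.

Yes. s_k = -k/(6*k + 36).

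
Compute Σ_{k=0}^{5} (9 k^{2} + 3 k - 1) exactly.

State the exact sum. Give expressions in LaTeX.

r(k) = (9*k**2 + 21*k + 11)/(9*k**2 + 3*k - 1) after simplifying.
So A=1 and B=1, with C=k**2 + k/3 - 1/9.
Solve (1)·f(k+1) − (1)·f(k) = k**2 + k/3 - 1/9.
From deg A=0, deg B=0, deg C=2: d=3.
Match coefficients ⇒ f(k) = k*(3*k**2 - 3*k - 1)/9.
Then R = B(k−1)f/C = k*(3*k**2 - 3*k - 1)/(9*k**2 + 3*k - 1), so s_k = R(k)·t_k = k*(3*k**2 - 3*k - 1).
Verify: 9*k**2 + 3*k - 1 matches t_k.
Sum = s_(6) − s_(0); s_(6) = 534, s_(0) = 0 ⇒ 534.

Σ = 534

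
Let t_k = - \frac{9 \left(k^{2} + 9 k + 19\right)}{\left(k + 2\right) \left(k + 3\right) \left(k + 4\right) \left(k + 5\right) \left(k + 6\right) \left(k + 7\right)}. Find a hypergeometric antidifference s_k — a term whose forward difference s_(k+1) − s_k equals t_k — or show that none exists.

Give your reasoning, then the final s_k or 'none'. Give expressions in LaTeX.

Compute t_(k+1)/t_k: get (k + 2)*(9*k + (k + 1)**2 + 28)/((k + 8)*(k**2 + 9*k + 19)).
A = k + 2, B = k + 8, C = k**2 + 9*k + 19.
Set up (k + 2)·f(k+1) − (k + 7)·f(k) − (k**2 + 9*k + 19) = 0.
Degrees (1,1,2) ⇒ d ≤ 5.
Coefficient equations give f(k) = k*(k + 3)*(k + 5)*(k**2 + 12*k + 44)/144.
Get s_k = R·t_k = k*(-k**2 - 12*k - 44)/(16*(k**3 + 12*k**2 + 44*k + 48)) with R(k) = B(k−1)f(k)/C(k) = k*(k + 3)*(k + 5)*(k + 7)*(k**2 + 12*k + 44)/(144*(k**2 + 9*k + 19)).
s_(k+1) − s_k = 9*(-k**2 - 9*k - 19)/(k**6 + 27*k**5 + 295*k**4 + 1665*k**3 + 5104*k**2 + 8028*k + 5040) = t_k.

s_k = \frac{k \left(- k^{2} - 12 k - 44\right)}{16 \left(k^{3} + 12 k^{2} + 44 k + 48\right)}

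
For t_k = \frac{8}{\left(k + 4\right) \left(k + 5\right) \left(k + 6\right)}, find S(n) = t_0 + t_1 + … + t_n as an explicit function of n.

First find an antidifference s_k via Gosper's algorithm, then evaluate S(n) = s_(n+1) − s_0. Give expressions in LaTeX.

S(n) = \frac{n^{2} + 11 n + 10}{5 \left(n^{2} + 11 n + 30\right)}

Ratio r(k) = (k + 4)/(k + 7).
So A=k + 4 and B=k + 7, with C=1.
Solve (k + 4)·f(k+1) − (k + 6)·f(k) = 1.
From deg A=1, deg B=1, deg C=0: d=2.
Solving with deg f ≤ 2: f(k) = k*(k + 9)/40.
Get s_k = R·t_k = k*(k + 9)/(5*(k + 4)*(k + 5)) with R(k) = B(k−1)f(k)/C(k) = k*(k + 6)*(k + 9)/40.
Verify: 8/(k**3 + 15*k**2 + 74*k + 120) matches t_k.
Σ_(k=0)^n t_k = s_(n+1) − s_(0) = ((n**2 + 11*n + 10)/(5*(n**2 + 11*n + 30))) − (0), i.e. (n**2 + 11*n + 10)/(5*(n**2 + 11*n + 30)).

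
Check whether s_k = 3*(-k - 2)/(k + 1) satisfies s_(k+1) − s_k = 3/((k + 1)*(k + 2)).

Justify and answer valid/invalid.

valid; difference matches t_k

s_(k+1) = 3*(-k - 3)/(k + 2)
s_(k+1) − s_k = 3/(k**2 + 3*k + 2)
(s_(k+1) − s_k) − t_k = 0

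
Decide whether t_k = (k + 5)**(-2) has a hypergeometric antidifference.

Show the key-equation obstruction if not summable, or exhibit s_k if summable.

No — the linear system for f has no solution.

t_(k+1)/t_k = (k + 5)**2/(k + 6)**2.
Gosper form: A/B · C(k+1)/C(k) with A=k**2 + 10*k + 25, B=k**2 + 12*k + 36, C=1.
Need (k**2 + 10*k + 25)·f(k+1) − (k**2 + 10*k + 25)·f(k) = 1.
From deg A=2, deg B=2, deg C=0: d=0.
Write f(k) = c0. Then LHS − RHS = -1, requiring -1 = 0: contradictory. No certificate.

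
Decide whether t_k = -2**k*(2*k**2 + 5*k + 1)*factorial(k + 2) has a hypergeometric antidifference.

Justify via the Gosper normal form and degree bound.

Step 1: r(k) = 2*(2*k**3 + 15*k**2 + 35*k + 24)/(2*k**2 + 5*k + 1).
A = 2*k + 6, B = 1, C = k**2 + 5*k/2 + 1/2.
Need (2*k + 6)·f(k+1) − (1)·f(k) = k**2 + 5*k/2 + 1/2.
From deg A=1, deg B=0, deg C=2: d=1.
A polynomial solution: f(k) = (k - 1)/2.
Get s_k = R·t_k = -2**k*(k - 1)*factorial(k + 2) with R(k) = B(k−1)f(k)/C(k) = (k - 1)/(2*k**2 + 5*k + 1).
Δs = -2**k*(2*k**2 + 5*k + 1)*factorial(k + 2), as required.

Yes. s_k = -2**k*(k - 1)*factorial(k + 2).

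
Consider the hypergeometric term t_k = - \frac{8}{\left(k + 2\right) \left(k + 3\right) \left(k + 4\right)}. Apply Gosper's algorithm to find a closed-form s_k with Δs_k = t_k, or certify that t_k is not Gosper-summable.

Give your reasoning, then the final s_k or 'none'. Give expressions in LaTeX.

Step 1: r(k) = (k + 2)/(k + 5).
So A=k + 2 and B=k + 5, with C=1.
Set up (k + 2)·f(k+1) − (k + 4)·f(k) − (1) = 0.
deg f ≤ 2 (via 1,1,0).
Match coefficients ⇒ f(k) = k*(k + 5)/12.
So s_k = (B(k−1)f/C)·t_k = (k*(k + 4)*(k + 5)/12)·t_k = 2*k*(-k - 5)/(3*(k + 2)*(k + 3)).
Δs = -8/(k**3 + 9*k**2 + 26*k + 24), as required.

s_k = \frac{2 k \left(- k - 5\right)}{3 \left(k + 2\right) \left(k + 3\right)}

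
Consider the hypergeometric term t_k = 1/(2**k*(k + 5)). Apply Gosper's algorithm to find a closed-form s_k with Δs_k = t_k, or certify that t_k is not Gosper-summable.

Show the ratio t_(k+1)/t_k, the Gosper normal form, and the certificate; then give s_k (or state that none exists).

none (Gosper's algorithm certifies no s_k)

Compute t_(k+1)/t_k: get (k + 5)/(2*(k + 6)).
So A=k/2 + 5/2 and B=k + 6, with C=1.
Key eq: (k/2 + 5/2)·f(k+1) = (k + 5)·f(k) + (1).
From deg A=1, deg B=1, deg C=0: d=-1.
deg f ≤ -1 is impossible — no certificate.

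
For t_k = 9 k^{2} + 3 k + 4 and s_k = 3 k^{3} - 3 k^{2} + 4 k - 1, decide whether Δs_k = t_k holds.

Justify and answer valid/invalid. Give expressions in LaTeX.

s_(k+1) = 3*k**3 + 6*k**2 + 7*k + 3
s_(k+1) − s_k = 9*k**2 + 3*k + 4
(s_(k+1) − s_k) − t_k = 0

Valid: the claim telescopes to t_k.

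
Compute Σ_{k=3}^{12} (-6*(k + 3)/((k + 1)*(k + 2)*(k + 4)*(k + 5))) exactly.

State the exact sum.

Σ = -45/476

r(k) = (k + 1)*(k + 4)**2/((k + 3)**2*(k + 6)) after simplifying.
Take A(k)=k + 1, B(k)=k + 6, C(k)=k**2 + 6*k + 9.
Key eq: (k + 1)·f(k+1) = (k + 5)·f(k) + (k**2 + 6*k + 9).
From deg A=1, deg B=1, deg C=2: d=4.
Solve for f: f(k) = k*(k + 2)*(k + 3)*(k + 5)/8 (degree 4 ≤ 4).
Get s_k = R·t_k = 3*k*(-k - 5)/(4*(k**2 + 5*k + 4)) with R(k) = B(k−1)f(k)/C(k) = k*(k + 2)*(k + 5)**2/(8*(k + 3)).
Δs = 6*(-k - 3)/(k**4 + 12*k**3 + 49*k**2 + 78*k + 40), as required.
Telescoping: Σ = s_(13) − s_(3) = -351/476 − (-9/14) = -45/476.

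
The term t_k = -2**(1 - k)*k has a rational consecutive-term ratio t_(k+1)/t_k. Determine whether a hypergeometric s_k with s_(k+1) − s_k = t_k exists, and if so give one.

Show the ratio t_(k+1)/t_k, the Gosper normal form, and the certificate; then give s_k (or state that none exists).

Step 1: r(k) = (k + 1)/(2*k).
So A=1/2 and B=1, with C=k.
Solve (1/2)·f(k+1) − (1)·f(k) = k.
From deg A=0, deg B=0, deg C=1: d=1.
Match coefficients ⇒ f(k) = -2*(k + 1).
Get s_k = R·t_k = 2**(2 - k)*(k + 1) with R(k) = B(k−1)f(k)/C(k) = -2*(k + 1)/k.
Check: Δs_k = -2**(1 - k)*k. ✓

s_k = 2**(2 - k)*(k + 1)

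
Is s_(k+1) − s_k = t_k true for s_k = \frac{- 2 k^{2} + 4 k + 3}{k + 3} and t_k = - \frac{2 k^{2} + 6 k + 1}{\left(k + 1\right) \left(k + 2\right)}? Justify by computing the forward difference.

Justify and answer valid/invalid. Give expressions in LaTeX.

s_(k+1) = (5 - 2*k**2)/(k + 4)
s_(k+1) − s_k = (-2*k**2 - 14*k + 3)/(k**2 + 7*k + 12)
(s_(k+1) − s_k) − t_k = 6*(4*k**2 + 10*k + 3)/(k**4 + 10*k**3 + 35*k**2 + 50*k + 24)

Invalid: residual \frac{6 \left(4 k^{2} + 10 k + 3\right)}{k^{4} + 10 k^{3} + 35 k^{2} + 50 k + 24} ≠ 0.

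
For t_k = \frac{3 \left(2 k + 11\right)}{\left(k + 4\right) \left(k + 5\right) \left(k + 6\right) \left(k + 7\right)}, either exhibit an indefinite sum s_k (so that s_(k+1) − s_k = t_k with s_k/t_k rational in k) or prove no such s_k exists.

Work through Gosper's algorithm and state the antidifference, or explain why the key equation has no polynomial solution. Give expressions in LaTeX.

The ratio is (k + 4)*(2*k + 13)/((k + 8)*(2*k + 11)).
Factor: A=k + 4; B=k + 8; C=k + 11/2.
Solve (k + 4)·f(k+1) − (k + 7)·f(k) = k + 11/2.
Bound: deg f ≤ 3.
Solving with deg f ≤ 3: f(k) = k*(k + 5)*(k + 10)/48.
Then R = B(k−1)f/C = k*(k + 5)*(k + 7)*(k + 10)/(24*(2*k + 11)), so s_k = R(k)·t_k = k*(k + 10)/(8*(k**2 + 10*k + 24)).
Verify: 3*(2*k + 11)/(k**4 + 22*k**3 + 179*k**2 + 638*k + 840) matches t_k.

s_k = \frac{k \left(k + 10\right)}{8 \left(k^{2} + 10 k + 24\right)}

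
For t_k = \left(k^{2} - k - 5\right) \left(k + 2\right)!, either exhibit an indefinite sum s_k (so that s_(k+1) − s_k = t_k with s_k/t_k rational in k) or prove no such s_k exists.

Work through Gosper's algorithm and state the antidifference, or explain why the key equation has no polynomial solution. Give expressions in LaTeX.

Step 1: r(k) = (k + 3)*(k - (k + 1)**2 + 6)/(-k**2 + k + 5).
Take A(k)=k + 3, B(k)=1, C(k)=k**2 - k - 5.
Solve (k + 3)·f(k+1) − (1)·f(k) = k**2 - k - 5.
Bound: deg f ≤ 1.
Solve for f: f(k) = k - 4 (degree 1 ≤ 1).
Then R = B(k−1)f/C = (k - 4)/(k**2 - k - 5), so s_k = R(k)·t_k = (k - 4)*factorial(k + 2).
Δs = (k**2 - k - 5)*factorial(k + 2), as required.

s_k = \left(k - 4\right) \left(k + 2\right)!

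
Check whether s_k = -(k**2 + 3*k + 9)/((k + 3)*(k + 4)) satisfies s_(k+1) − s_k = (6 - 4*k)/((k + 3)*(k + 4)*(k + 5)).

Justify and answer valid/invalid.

Valid: the claim telescopes to t_k.

s_(k+1) = (-3*k - (k + 1)**2 - 12)/((k + 4)*(k + 5))
s_(k+1) − s_k = 2*(3 - 2*k)/(k**3 + 12*k**2 + 47*k + 60)
(s_(k+1) − s_k) − t_k = 0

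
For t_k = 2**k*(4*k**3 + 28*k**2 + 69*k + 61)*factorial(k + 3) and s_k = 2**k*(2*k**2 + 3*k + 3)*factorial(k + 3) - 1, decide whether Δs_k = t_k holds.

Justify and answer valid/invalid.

Valid: the claim telescopes to t_k.

s_(k+1) = 2**(k + 1)*(3*k + 2*(k + 1)**2 + 6)*factorial(k + 4) - 1
s_(k+1) − s_k = 2**k*(4*k**3 + 28*k**2 + 69*k + 61)*factorial(k + 3)
(s_(k+1) − s_k) − t_k = 0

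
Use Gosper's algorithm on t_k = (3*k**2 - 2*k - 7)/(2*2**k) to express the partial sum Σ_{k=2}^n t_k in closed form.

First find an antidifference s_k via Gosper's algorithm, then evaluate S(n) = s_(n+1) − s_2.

S(n) = (10*2**n - 3*n**2 - 10*n - 7)/(2*2**n)

t_(k+1)/t_k = (3*k**2 + 4*k - 6)/(2*(3*k**2 - 2*k - 7)).
So A=1/2 and B=1, with C=k**2 - 2*k/3 - 7/3.
Key eq: (1/2)·f(k+1) = (1)·f(k) + (k**2 - 2*k/3 - 7/3).
d = 2 from the (0,0,2) case.
A polynomial solution: f(k) = -2*k*(3*k + 4)/3.
Get s_k = R·t_k = k*(-3*k - 4)/2**k with R(k) = B(k−1)f(k)/C(k) = -2*k*(3*k + 4)/(3*k**2 - 2*k - 7).
s_(k+1) − s_k = (3*k**2 - 2*k - 7)/(2*2**k) = t_k.
Σ_(k=2)^n t_k = s_(n+1) − s_(2) = (2**(-n - 1)*(-3*n**2 - 10*n - 7)) − (-5), i.e. (10*2**n - 3*n**2 - 10*n - 7)/(2*2**n).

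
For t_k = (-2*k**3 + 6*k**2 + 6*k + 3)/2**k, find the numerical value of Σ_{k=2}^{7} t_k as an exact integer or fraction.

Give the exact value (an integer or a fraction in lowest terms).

r(k) = (2*k**3 - 12*k - 13)/(2*(2*k**3 - 6*k**2 - 6*k - 3)) after simplifying.
A = 1/2, B = 1, C = k**3 - 3*k**2 - 3*k - 3/2.
Solve (1/2)·f(k+1) − (1)·f(k) = k**3 - 3*k**2 - 3*k - 3/2.
From deg A=0, deg B=0, deg C=3: d=3.
Coefficient equations give f(k) = 1 - 2*k**3.
Certificate R = B(k−1)f/C = -2*(2*k**3 - 1)/(2*k**3 - 6*k**2 - 6*k - 3) gives s_k = 2*(2*k**3 - 1)/2**k.
Δs = (-4*k**3 + 2*(k + 1)**3 + 1)/2**k, as required.
Σ_(k=2)^(7) t_k = s_(8) − s_(2) = 1023/128 − (15/2) = 63/128.

Σ = 63/128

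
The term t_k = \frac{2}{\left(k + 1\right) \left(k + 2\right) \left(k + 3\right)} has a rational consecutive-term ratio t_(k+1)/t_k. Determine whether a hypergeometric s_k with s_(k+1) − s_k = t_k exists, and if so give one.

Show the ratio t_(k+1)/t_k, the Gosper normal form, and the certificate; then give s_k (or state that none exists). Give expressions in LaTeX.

s_k = \frac{k \left(k + 3\right)}{2 \left(k + 1\right) \left(k + 2\right)}

Compute t_(k+1)/t_k: get (k + 1)/(k + 4).
Factor: A=k + 1; B=k + 4; C=1.
f must satisfy (k + 1)·f(k+1) − (k + 3)·f(k) = 1.
deg f ≤ 2 (via 1,1,0).
A polynomial solution: f(k) = k*(k + 3)/4.
Get s_k = R·t_k = k*(k + 3)/(2*(k + 1)*(k + 2)) with R(k) = B(k−1)f(k)/C(k) = k*(k + 3)**2/4.
Verify: 2/(k**3 + 6*k**2 + 11*k + 6) matches t_k.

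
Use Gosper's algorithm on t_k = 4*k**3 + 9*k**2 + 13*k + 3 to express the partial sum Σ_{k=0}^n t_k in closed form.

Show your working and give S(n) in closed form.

S(n) = n**4 + 5*n**3 + 12*n**2 + 11*n + 3

Ratio r(k) = (4*k**3 + 21*k**2 + 43*k + 29)/(4*k**3 + 9*k**2 + 13*k + 3).
So A=1 and B=1, with C=k**3 + 9*k**2/4 + 13*k/4 + 3/4.
Set up (1)·f(k+1) − (1)·f(k) − (k**3 + 9*k**2/4 + 13*k/4 + 3/4) = 0.
deg f ≤ 4 (via 0,0,3).
Solving with deg f ≤ 4: f(k) = k*(k**3 + k**2 + 3*k - 2)/4.
Certificate R = B(k−1)f/C = k*(k**3 + k**2 + 3*k - 2)/(4*k**3 + 9*k**2 + 13*k + 3) gives s_k = k*(k**3 + k**2 + 3*k - 2).
Check: Δs_k = 4*k**3 + 9*k**2 + 13*k + 3. ✓
Σ_(k=0)^n t_k = s_(n+1) − s_(0) = (n**4 + 5*n**3 + 12*n**2 + 11*n + 3) − (0), i.e. n**4 + 5*n**3 + 12*n**2 + 11*n + 3.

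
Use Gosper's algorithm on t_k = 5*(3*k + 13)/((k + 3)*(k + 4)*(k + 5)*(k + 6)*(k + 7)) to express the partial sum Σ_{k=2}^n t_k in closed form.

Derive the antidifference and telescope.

Compute t_(k+1)/t_k: get (k + 3)*(3*k + 16)/((k + 8)*(3*k + 13)).
Normal form (A,B,C) = (k + 3, k + 8, k + 13/3).
f must satisfy (k + 3)·f(k+1) − (k + 7)·f(k) = k + 13/3.
d = 4 from the (1,1,1) case.
Coefficient equations give f(k) = k*(k + 4)*(k**2 + 14*k + 63)/270.
Certificate R = B(k−1)f/C = k*(k + 4)*(k + 7)*(k**2 + 14*k + 63)/(90*(3*k + 13)) gives s_k = k*(k**2 + 14*k + 63)/(18*(k**3 + 14*k**2 + 63*k + 90)).
s_(k+1) − s_k = 5*(3*k + 13)/(k**5 + 25*k**4 + 245*k**3 + 1175*k**2 + 2754*k + 2520) = t_k.
Telescope: S(n) = s_(n+1) − s_(2) = (n**3 + 17*n**2 + 94*n + 78)/(18*(n**3 + 17*n**2 + 94*n + 168)) − (19/504) = (n**3 + 17*n**2 + 94*n - 112)/(56*(n**3 + 17*n**2 + 94*n + 168)).

S(n) = (n**3 + 17*n**2 + 94*n - 112)/(56*(n**3 + 17*n**2 + 94*n + 168))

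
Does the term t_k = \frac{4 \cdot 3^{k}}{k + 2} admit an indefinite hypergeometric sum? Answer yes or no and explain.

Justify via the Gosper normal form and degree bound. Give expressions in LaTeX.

Ratio r(k) = 3*(k + 2)/(k + 3).
A = 3*k + 6, B = k + 3, C = 1.
Solve (3*k + 6)·f(k+1) − (k + 2)·f(k) = 1.
Bound: deg f ≤ -1.
deg f ≤ -1 is impossible — no certificate.

No. Not Gosper-summable.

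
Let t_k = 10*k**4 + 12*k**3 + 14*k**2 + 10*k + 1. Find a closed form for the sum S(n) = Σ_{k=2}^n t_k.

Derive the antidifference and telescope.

t_(k+1)/t_k = (10*k**4 + 52*k**3 + 110*k**2 + 114*k + 47)/(10*k**4 + 12*k**3 + 14*k**2 + 10*k + 1).
Take A(k)=1, B(k)=1, C(k)=k**4 + 6*k**3/5 + 7*k**2/5 + k + 1/10.
Key eq: (1)·f(k+1) = (1)·f(k) + (k**4 + 6*k**3/5 + 7*k**2/5 + k + 1/10).
Degrees (0,0,4) ⇒ d ≤ 5.
Match coefficients ⇒ f(k) = k*(2*k**4 - 2*k**3 + 2*k**2 + k - 2)/10.
So s_k = (B(k−1)f/C)·t_k = (k*(2*k**4 - 2*k**3 + 2*k**2 + k - 2)/(10*k**4 + 12*k**3 + 14*k**2 + 10*k + 1))·t_k = k*(2*k**4 - 2*k**3 + 2*k**2 + k - 2).
s_(k+1) − s_k = 10*k**4 + 12*k**3 + 14*k**2 + 10*k + 1 = t_k.
Evaluate: s_(n+1) = 2*n**5 + 8*n**4 + 14*n**3 + 15*n**2 + 8*n + 1; subtract s_(2) = 48 ⇒ S(n) = 2*n**5 + 8*n**4 + 14*n**3 + 15*n**2 + 8*n - 47.

S(n) = 2*n**5 + 8*n**4 + 14*n**3 + 15*n**2 + 8*n - 47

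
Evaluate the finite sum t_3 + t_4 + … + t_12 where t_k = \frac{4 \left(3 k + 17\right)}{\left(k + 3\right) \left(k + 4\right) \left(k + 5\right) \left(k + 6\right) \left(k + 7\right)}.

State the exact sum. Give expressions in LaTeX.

Σ = 2395/244188

r(k) = (k + 3)*(3*k + 20)/((k + 8)*(3*k + 17)) after simplifying.
Factor: A=k + 3; B=k + 8; C=k + 17/3.
Set up (k + 3)·f(k+1) − (k + 7)·f(k) − (k + 17/3) = 0.
Bound: deg f ≤ 4.
A polynomial solution: f(k) = k*(k + 5)*(k**2 + 13*k + 54)/216.
Then R = B(k−1)f/C = k*(k + 5)*(k + 7)*(k**2 + 13*k + 54)/(72*(3*k + 17)), so s_k = R(k)·t_k = k*(k**2 + 13*k + 54)/(18*(k**3 + 13*k**2 + 54*k + 72)).
Δs = 4*(3*k + 17)/(k**5 + 25*k**4 + 245*k**3 + 1175*k**2 + 2754*k + 2520), as required.
Evaluate s at k=13 and k=3: 637/11628 and 17/378; difference 2395/244188.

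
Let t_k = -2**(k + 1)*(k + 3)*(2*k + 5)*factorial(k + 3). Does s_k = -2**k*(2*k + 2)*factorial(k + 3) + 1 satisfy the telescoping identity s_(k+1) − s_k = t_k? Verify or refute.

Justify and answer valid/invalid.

Valid — Δs_k = t_k.

s_(k+1) = -2**(k + 1)*(2*k + 4)*factorial(k + 4) + 1
s_(k+1) − s_k = -2**(k + 1)*(k + 3)*(2*k + 5)*factorial(k + 3)
(s_(k+1) − s_k) − t_k = 0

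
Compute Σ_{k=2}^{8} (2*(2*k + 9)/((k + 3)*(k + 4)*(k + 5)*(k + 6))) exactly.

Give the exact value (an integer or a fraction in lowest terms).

Ratio r(k) = (k + 3)*(2*k + 11)/((k + 7)*(2*k + 9)).
A = k + 3, B = k + 7, C = k + 9/2.
Solve (k + 3)·f(k+1) − (k + 6)·f(k) = k + 9/2.
Bound: deg f ≤ 3.
Solve for f: f(k) = k*(k + 4)*(k + 8)/30 (degree 3 ≤ 3).
R(k) = B(k−1)·f(k)/C(k) = k*(k + 4)*(k + 6)*(k + 8)/(15*(2*k + 9)); s_k = R·t_k = 2*k*(k + 8)/(15*(k**2 + 8*k + 15)).
Check: Δs_k = 2*(2*k + 9)/(k**4 + 18*k**3 + 119*k**2 + 342*k + 360). ✓
Σ_(k=2)^(8) t_k = s_(9) − s_(2) = 17/140 − (8/105) = 19/420.

Σ = 19/420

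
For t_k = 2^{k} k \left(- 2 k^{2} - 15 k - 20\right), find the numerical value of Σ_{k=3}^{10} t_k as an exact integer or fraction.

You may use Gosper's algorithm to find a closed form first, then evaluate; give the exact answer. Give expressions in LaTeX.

Compute t_(k+1)/t_k: get 2*(2*k**3 + 21*k**2 + 56*k + 37)/(k*(2*k**2 + 15*k + 20)).
Gosper form: A/B · C(k+1)/C(k) with A=2, B=1, C=k**3 + 15*k**2/2 + 10*k.
f must satisfy (2)·f(k+1) − (1)·f(k) = k**3 + 15*k**2/2 + 10*k.
From deg A=0, deg B=0, deg C=3: d=3.
Solve for f: f(k) = (2*k**3 + 3*k**2 - 4*k - 2)/2 (degree 3 ≤ 3).
So s_k = (B(k−1)f/C)·t_k = ((2*k**3 + 3*k**2 - 4*k - 2)/(k*(2*k**2 + 15*k + 20)))·t_k = 2**k*(-2*k**3 - 3*k**2 + 4*k + 2).
Check: Δs_k = 2**k*k*(-2*k**2 - 15*k - 20). ✓
Telescoping: Σ = s_(11) − s_(3) = -6100992 − (-536) = -6100456.

Σ = -6100456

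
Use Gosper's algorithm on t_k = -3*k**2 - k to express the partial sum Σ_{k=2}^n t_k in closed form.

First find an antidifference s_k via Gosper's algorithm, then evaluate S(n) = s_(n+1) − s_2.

r(k) = (k + 3*(k + 1)**2 + 1)/(k*(3*k + 1)) after simplifying.
Factor: A=1; B=1; C=k**2 + k/3.
Key eq: (1)·f(k+1) = (1)·f(k) + (k**2 + k/3).
Bound: deg f ≤ 3.
Match coefficients ⇒ f(k) = k**2*(k - 1)/3.
Get s_k = R·t_k = k**2*(1 - k) with R(k) = B(k−1)f(k)/C(k) = k*(k - 1)/(3*k + 1).
Verify: k*(-3*k - 1) matches t_k.
Telescope: S(n) = s_(n+1) − s_(2) = n*(-n**2 - 2*n - 1) − (-4) = -n**3 - 2*n**2 - n + 4.

S(n) = -n**3 - 2*n**2 - n + 4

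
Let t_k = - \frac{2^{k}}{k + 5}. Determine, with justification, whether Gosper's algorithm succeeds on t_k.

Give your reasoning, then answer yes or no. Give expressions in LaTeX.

The ratio is 2*(k + 5)/(k + 6).
Take A(k)=2*k + 10, B(k)=k + 6, C(k)=1.
Set up (2*k + 10)·f(k+1) − (k + 5)·f(k) − (1) = 0.
From deg A=1, deg B=1, deg C=0: d=-1.
Bound -1 < 0, so the key equation has no polynomial solution.

No. Not Gosper-summable.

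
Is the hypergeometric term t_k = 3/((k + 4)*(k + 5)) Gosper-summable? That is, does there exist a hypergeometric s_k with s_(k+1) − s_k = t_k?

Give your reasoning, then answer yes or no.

Yes. s_k = 3*k/(4*(k + 4)).

r(k) = (k + 4)/(k + 6) after simplifying.
Normal form (A,B,C) = (k + 4, k + 6, 1).
Solve (k + 4)·f(k+1) − (k + 5)·f(k) = 1.
deg f ≤ 1 (via 1,1,0).
A polynomial solution: f(k) = k/4.
Get s_k = R·t_k = 3*k/(4*(k + 4)) with R(k) = B(k−1)f(k)/C(k) = k*(k + 5)/4.
Check: Δs_k = 3/(k**2 + 9*k + 20). ✓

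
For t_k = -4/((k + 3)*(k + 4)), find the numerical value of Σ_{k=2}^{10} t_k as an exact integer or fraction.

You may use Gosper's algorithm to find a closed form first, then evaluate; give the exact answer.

Compute t_(k+1)/t_k: get (k + 3)/(k + 5).
Factor: A=k + 3; B=k + 5; C=1.
f must satisfy (k + 3)·f(k+1) − (k + 4)·f(k) = 1.
Degrees (1,1,0) ⇒ d ≤ 1.
Coefficient equations give f(k) = k/3.
Then R = B(k−1)f/C = k*(k + 4)/3, so s_k = R(k)·t_k = -4*k/(3*k + 9).
s_(k+1) − s_k = -4/(k**2 + 7*k + 12) = t_k.
Telescoping: Σ = s_(11) − s_(2) = -22/21 − (-8/15) = -18/35.

Σ = -18/35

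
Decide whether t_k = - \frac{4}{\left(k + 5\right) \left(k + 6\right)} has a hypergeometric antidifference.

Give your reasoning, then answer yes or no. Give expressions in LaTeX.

t_(k+1)/t_k = (k + 5)/(k + 7).
Gosper form: A/B · C(k+1)/C(k) with A=k + 5, B=k + 7, C=1.
f must satisfy (k + 5)·f(k+1) − (k + 6)·f(k) = 1.
d = 1 from the (1,1,0) case.
Solving with deg f ≤ 1: f(k) = k/5.
So s_k = (B(k−1)f/C)·t_k = (k*(k + 6)/5)·t_k = -4*k/(5*k + 25).
Verify: -4/(k**2 + 11*k + 30) matches t_k.

Yes. s_k = - \frac{4 k}{5 k + 25}.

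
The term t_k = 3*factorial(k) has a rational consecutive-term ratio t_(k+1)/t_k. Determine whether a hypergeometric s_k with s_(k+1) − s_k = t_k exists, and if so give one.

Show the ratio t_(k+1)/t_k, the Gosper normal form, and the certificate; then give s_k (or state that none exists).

no hypergeometric antidifference exists

Step 1: r(k) = k + 1.
So A=k + 1 and B=1, with C=1.
f must satisfy (k + 1)·f(k+1) − (1)·f(k) = 1.
Degrees (1,0,0) ⇒ d ≤ -1.
deg f ≤ -1 is impossible — no certificate.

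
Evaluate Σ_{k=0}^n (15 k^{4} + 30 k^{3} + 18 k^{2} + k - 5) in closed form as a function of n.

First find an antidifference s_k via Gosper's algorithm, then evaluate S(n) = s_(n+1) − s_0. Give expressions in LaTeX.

Compute t_(k+1)/t_k: get (15*k**4 + 90*k**3 + 198*k**2 + 187*k + 59)/(15*k**4 + 30*k**3 + 18*k**2 + k - 5).
Factor: A=1; B=1; C=k**4 + 2*k**3 + 6*k**2/5 + k/15 - 1/3.
Solve (1)·f(k+1) − (1)·f(k) = k**4 + 2*k**3 + 6*k**2/5 + k/15 - 1/3.
Degrees (0,0,4) ⇒ d ≤ 5.
Coefficient equations give f(k) = k*(3*k**4 - 4*k**2 - k - 3)/15.
So s_k = (B(k−1)f/C)·t_k = (k*(3*k**4 - 4*k**2 - k - 3)/(15*k**4 + 30*k**3 + 18*k**2 + k - 5))·t_k = k*(3*k**4 - 4*k**2 - k - 3).
s_(k+1) − s_k = 15*k**4 + 30*k**3 + 18*k**2 + k - 5 = t_k.
s_(n+1) = 3*n**5 + 15*n**4 + 26*n**3 + 17*n**2 - 2*n - 5 and s_(0) = 0, so S(n) = 3*n**5 + 15*n**4 + 26*n**3 + 17*n**2 - 2*n - 5.

S(n) = 3 n^{5} + 15 n^{4} + 26 n^{3} + 17 n^{2} - 2 n - 5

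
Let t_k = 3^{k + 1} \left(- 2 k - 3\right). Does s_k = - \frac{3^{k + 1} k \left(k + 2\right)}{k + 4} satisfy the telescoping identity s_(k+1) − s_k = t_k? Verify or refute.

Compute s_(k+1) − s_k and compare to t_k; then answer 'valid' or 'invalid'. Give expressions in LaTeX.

s_(k+1) = -3**(k + 2)*(k + 1)*(k + 3)/(k + 5)
s_(k+1) − s_k = 3**(k + 1)*(-2*k**3 - 17*k**2 - 47*k - 36)/(k**2 + 9*k + 20)
(s_(k+1) − s_k) − t_k = 12*3**k*(k**2 + 5*k + 6)/(k**2 + 9*k + 20)

Invalid: residual \frac{12 \cdot 3^{k} \left(k^{2} + 5 k + 6\right)}{k^{2} + 9 k + 20} ≠ 0.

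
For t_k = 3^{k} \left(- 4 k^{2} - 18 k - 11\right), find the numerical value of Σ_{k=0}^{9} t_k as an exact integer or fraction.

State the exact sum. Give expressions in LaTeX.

Step 1: r(k) = 3*(4*k**2 + 26*k + 33)/(4*k**2 + 18*k + 11).
Take A(k)=3, B(k)=1, C(k)=k**2 + 9*k/2 + 11/4.
f must satisfy (3)·f(k+1) − (1)·f(k) = k**2 + 9*k/2 + 11/4.
Degrees (0,0,2) ⇒ d ≤ 2.
Solve for f: f(k) = (k + 2)*(2*k - 1)/4 (degree 2 ≤ 2).
R(k) = B(k−1)·f(k)/C(k) = (k + 2)*(2*k - 1)/(4*k**2 + 18*k + 11); s_k = R·t_k = 3**k*(-2*k**2 - 3*k + 2).
Δs = 3**k*(-4*k**2 - 18*k - 11), as required.
Sum = s_(10) − s_(0); s_(10) = -13463172, s_(0) = 2 ⇒ -13463174.

Σ = -13463174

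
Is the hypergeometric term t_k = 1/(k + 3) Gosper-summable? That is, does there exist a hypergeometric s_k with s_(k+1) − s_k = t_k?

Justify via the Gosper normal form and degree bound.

No. Not Gosper-summable.

Ratio r(k) = (k + 3)/(k + 4).
Gosper form: A/B · C(k+1)/C(k) with A=k + 3, B=k + 4, C=1.
Key eq: (k + 3)·f(k+1) = (k + 3)·f(k) + (1).
From deg A=1, deg B=1, deg C=0: d=0.
Write f(k) = c0. Then LHS − RHS = -1, requiring -1 = 0: contradictory. No certificate.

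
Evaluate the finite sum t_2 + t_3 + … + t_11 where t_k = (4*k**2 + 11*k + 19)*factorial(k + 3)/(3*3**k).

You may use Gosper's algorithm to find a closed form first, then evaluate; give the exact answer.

Σ = 30494428360/243

Step 1: r(k) = (k + 4)*(11*k + 4*(k + 1)**2 + 30)/(3*(4*k**2 + 11*k + 19)).
So A=k/3 + 4/3 and B=1, with C=k**2 + 11*k/4 + 19/4.
Set up (k/3 + 4/3)·f(k+1) − (1)·f(k) − (k**2 + 11*k/4 + 19/4) = 0.
deg f ≤ 1 (via 1,0,2).
A polynomial solution: f(k) = 3*(4*k + 3)/4.
R(k) = B(k−1)·f(k)/C(k) = 3*(4*k + 3)/(4*k**2 + 11*k + 19); s_k = R·t_k = (4*k + 3)*factorial(k + 3)/3**k.
Δs = (4*k**2 + 11*k + 19)*factorial(k + 3)/(3*3**k), as required.
Σ_(k=2)^(11) t_k = s_(12) − s_(2) = 30494464000/243 − (440/3) = 30494428360/243.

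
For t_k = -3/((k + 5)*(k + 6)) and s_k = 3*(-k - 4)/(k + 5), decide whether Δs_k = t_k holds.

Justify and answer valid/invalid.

s_(k+1) = 3*(-k - 5)/(k + 6)
s_(k+1) − s_k = -3/(k**2 + 11*k + 30)
(s_(k+1) − s_k) − t_k = 0

Valid: the claim telescopes to t_k.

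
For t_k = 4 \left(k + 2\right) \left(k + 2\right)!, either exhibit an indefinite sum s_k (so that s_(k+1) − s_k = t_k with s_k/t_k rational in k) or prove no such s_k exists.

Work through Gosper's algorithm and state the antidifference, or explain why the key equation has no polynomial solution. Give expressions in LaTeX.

The ratio is (k + 3)**2/(k + 2).
So A=k + 3 and B=1, with C=k + 2.
Solve (k + 3)·f(k+1) − (1)·f(k) = k + 2.
From deg A=1, deg B=0, deg C=1: d=0.
A polynomial solution: f(k) = 1.
Then R = B(k−1)f/C = 1/(k + 2), so s_k = R(k)·t_k = 4*factorial(k + 2).
s_(k+1) − s_k = 4*(k + 2)*factorial(k + 2) = t_k.

s_k = 4 \left(k + 2\right)!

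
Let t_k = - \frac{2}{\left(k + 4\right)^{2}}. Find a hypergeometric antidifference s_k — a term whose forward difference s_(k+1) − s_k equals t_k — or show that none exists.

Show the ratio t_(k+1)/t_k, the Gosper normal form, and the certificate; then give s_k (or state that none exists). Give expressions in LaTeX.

no hypergeometric antidifference exists

Ratio r(k) = (k + 4)**2/(k + 5)**2.
A = k**2 + 8*k + 16, B = k**2 + 10*k + 25, C = 1.
Solve (k**2 + 8*k + 16)·f(k+1) − (k**2 + 8*k + 16)·f(k) = 1.
Degrees (2,2,0) ⇒ d ≤ 0.
Generic f = c0 gives residual -1; -1 = 0 cannot hold, so t_k is not Gosper-summable.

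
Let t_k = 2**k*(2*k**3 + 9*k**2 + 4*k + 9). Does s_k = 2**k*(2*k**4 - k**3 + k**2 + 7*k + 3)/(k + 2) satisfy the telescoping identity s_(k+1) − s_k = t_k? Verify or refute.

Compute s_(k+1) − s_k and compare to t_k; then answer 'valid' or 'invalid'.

s_(k+1) = 2**(k + 1)*(2*k**4 + 7*k**3 + 10*k**2 + 14*k + 12)/(k + 3)
s_(k+1) − s_k = 2**k*(2*k**5 + 17*k**4 + 50*k**3 + 58*k**2 + 56*k + 39)/(k**2 + 5*k + 6)
(s_(k+1) − s_k) − t_k = 2**k*(-2*k**4 - 11*k**3 - 25*k**2 - 13*k - 15)/(k**2 + 5*k + 6)

Invalid: residual 2**k*(-2*k**4 - 11*k**3 - 25*k**2 - 13*k - 15)/(k**2 + 5*k + 6) ≠ 0.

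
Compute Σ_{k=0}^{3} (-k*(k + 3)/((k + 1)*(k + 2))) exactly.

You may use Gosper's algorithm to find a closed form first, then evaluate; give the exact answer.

Σ = -12/5

Step 1: r(k) = (k + 1)**2*(k + 4)/(k*(k + 3)**2).
Take A(k)=k + 1, B(k)=k + 3, C(k)=k**2 + 3*k.
Need (k + 1)·f(k+1) − (k + 2)·f(k) = k**2 + 3*k.
Degrees (1,1,2) ⇒ d ≤ 2.
Coefficient equations give f(k) = k*(k - 1).
Get s_k = R·t_k = k*(1 - k)/(k + 1) with R(k) = B(k−1)f(k)/C(k) = (k - 1)*(k + 2)/(k + 3).
Δs = k*(-k - 3)/(k**2 + 3*k + 2), as required.
Telescoping: Σ = s_(4) − s_(0) = -12/5 − (0) = -12/5.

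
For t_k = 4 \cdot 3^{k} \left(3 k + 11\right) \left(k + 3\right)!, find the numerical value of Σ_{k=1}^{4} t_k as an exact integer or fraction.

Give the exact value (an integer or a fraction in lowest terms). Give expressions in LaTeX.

Step 1: r(k) = 3*(k + 4)*(3*k + 14)/(3*k + 11).
Factor: A=3*k + 12; B=1; C=k + 11/3.
Solve (3*k + 12)·f(k+1) − (1)·f(k) = k + 11/3.
From deg A=1, deg B=0, deg C=1: d=0.
Solve for f: f(k) = 1/3 (degree 0 ≤ 0).
Certificate R = B(k−1)f/C = 1/(3*k + 11) gives s_k = 4*3**k*factorial(k + 3).
Check: Δs_k = 4*3**k*(3*k + 11)*factorial(k + 3). ✓
Telescoping: Σ = s_(5) − s_(1) = 39191040 − (288) = 39190752.

Σ = 39190752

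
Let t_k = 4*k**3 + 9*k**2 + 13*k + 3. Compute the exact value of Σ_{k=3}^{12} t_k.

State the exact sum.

Step 1: r(k) = (4*k**3 + 21*k**2 + 43*k + 29)/(4*k**3 + 9*k**2 + 13*k + 3).
Gosper form: A/B · C(k+1)/C(k) with A=1, B=1, C=k**3 + 9*k**2/4 + 13*k/4 + 3/4.
Solve (1)·f(k+1) − (1)·f(k) = k**3 + 9*k**2/4 + 13*k/4 + 3/4.
d = 4 from the (0,0,3) case.
Coefficient equations give f(k) = k*(k**3 + k**2 + 3*k - 2)/4.
Get s_k = R·t_k = k*(k**3 + k**2 + 3*k - 2) with R(k) = B(k−1)f(k)/C(k) = k*(k**3 + k**2 + 3*k - 2)/(4*k**3 + 9*k**2 + 13*k + 3).
Check: Δs_k = 4*k**3 + 9*k**2 + 13*k + 3. ✓
Telescoping: Σ = s_(13) − s_(3) = 31239 − (129) = 31110.

Σ = 31110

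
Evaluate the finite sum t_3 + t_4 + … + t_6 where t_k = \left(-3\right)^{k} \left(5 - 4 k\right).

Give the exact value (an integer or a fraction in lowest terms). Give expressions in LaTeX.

Σ = -10908

The ratio is 3*(1 - 4*k)/(4*k - 5).
So A=-3 and B=1, with C=k - 5/4.
f must satisfy (-3)·f(k+1) − (1)·f(k) = k - 5/4.
deg f ≤ 1 (via 0,0,1).
Coefficient equations give f(k) = -(k - 2)/4.
Certificate R = B(k−1)f/C = -(k - 2)/(4*k - 5) gives s_k = (-3)**k*(k - 2).
Δs = (-3)**k*(5 - 4*k), as required.
Evaluate s at k=7 and k=3: -10935 and -27; difference -10908.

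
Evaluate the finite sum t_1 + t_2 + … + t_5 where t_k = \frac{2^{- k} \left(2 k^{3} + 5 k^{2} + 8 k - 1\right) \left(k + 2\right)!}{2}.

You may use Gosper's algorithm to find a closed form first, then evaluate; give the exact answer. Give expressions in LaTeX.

Ratio r(k) = (2*k**4 + 17*k**3 + 57*k**2 + 86*k + 42)/(2*(2*k**3 + 5*k**2 + 8*k - 1)).
A = k/2 + 3/2, B = 1, C = k**3 + 5*k**2/2 + 4*k - 1/2.
Set up (k/2 + 3/2)·f(k+1) − (1)·f(k) − (k**3 + 5*k**2/2 + 4*k - 1/2) = 0.
d = 2 from the (1,0,3) case.
Solving with deg f ≤ 2: f(k) = 2*k**2 - k - 4.
Then R = B(k−1)f/C = 2*(2*k**2 - k - 4)/(2*k**3 + 5*k**2 + 8*k - 1), so s_k = R(k)·t_k = (2*k**2 - k - 4)*factorial(k + 2)/2**k.
s_(k+1) − s_k = (2*k**3 + 5*k**2 + 8*k - 1)*factorial(k + 2)/(2*2**k) = t_k.
Evaluate s at k=6 and k=1: 39060 and -9; difference 39069.

Σ = 39069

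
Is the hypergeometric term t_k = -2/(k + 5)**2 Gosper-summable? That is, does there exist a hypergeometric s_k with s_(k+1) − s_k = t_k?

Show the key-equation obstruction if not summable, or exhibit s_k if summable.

No — the linear system for f has no solution.

The ratio is (k + 5)**2/(k + 6)**2.
A = k**2 + 10*k + 25, B = k**2 + 12*k + 36, C = 1.
f must satisfy (k**2 + 10*k + 25)·f(k+1) − (k**2 + 10*k + 25)·f(k) = 1.
From deg A=2, deg B=2, deg C=0: d=0.
Put f(k) = c0: A·f(k+1) − B(k−1)·f(k) − C = -1; need -1 = 0 — inconsistent ⇒ no f, not summable.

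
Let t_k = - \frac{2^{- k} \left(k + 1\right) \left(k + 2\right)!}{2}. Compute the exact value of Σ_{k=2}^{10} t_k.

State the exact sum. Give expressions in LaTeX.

Σ = -6081063/2

Ratio r(k) = (k + 2)*(k + 3)/(2*(k + 1)).
A = k/2 + 3/2, B = 1, C = k + 1.
Need (k/2 + 3/2)·f(k+1) − (1)·f(k) = k + 1.
From deg A=1, deg B=0, deg C=1: d=0.
A polynomial solution: f(k) = 2.
Get s_k = R·t_k = -factorial(k + 2)/2**k with R(k) = B(k−1)f(k)/C(k) = 2/(k + 1).
Verify: -(k + 1)*factorial(k + 2)/(2*2**k) matches t_k.
Telescoping: Σ = s_(11) − s_(2) = -6081075/2 − (-6) = -6081063/2.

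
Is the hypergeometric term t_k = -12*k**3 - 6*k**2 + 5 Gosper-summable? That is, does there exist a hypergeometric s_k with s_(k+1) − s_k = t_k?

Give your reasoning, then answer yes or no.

Yes. s_k = k*(-3*k**3 + 4*k**2 + 4).

r(k) = (12*(k + 1)**3 + 6*(k + 1)**2 - 5)/(12*k**3 + 6*k**2 - 5) after simplifying.
Normal form (A,B,C) = (1, 1, k**3 + k**2/2 - 5/12).
Solve (1)·f(k+1) − (1)·f(k) = k**3 + k**2/2 - 5/12.
Bound: deg f ≤ 4.
A polynomial solution: f(k) = k*(3*k**3 - 4*k**2 - 4)/12.
So s_k = (B(k−1)f/C)·t_k = (k*(3*k**3 - 4*k**2 - 4)/(12*k**3 + 6*k**2 - 5))·t_k = k*(-3*k**3 + 4*k**2 + 4).
Δs = -12*k**3 - 6*k**2 + 5, as required.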